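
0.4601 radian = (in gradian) 29.29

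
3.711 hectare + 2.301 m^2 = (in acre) 9.171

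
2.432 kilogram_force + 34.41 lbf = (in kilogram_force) 18.04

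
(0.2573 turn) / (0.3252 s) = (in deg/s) 284.8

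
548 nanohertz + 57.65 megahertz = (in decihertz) 5.765e+08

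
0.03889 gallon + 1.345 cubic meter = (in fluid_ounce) 4.548e+04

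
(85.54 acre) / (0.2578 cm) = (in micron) 1.343e+14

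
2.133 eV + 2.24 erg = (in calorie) 5.354e-08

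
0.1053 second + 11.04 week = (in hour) 1855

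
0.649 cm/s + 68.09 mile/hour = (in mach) 0.08941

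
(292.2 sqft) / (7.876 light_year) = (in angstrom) 3.643e-06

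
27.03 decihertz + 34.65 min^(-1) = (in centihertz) 328.1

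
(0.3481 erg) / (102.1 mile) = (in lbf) 4.763e-14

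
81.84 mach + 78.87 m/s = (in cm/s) 2.795e+06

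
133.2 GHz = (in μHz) 1.332e+17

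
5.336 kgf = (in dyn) 5.233e+06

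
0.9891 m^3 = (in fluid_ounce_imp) 3.481e+04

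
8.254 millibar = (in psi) 0.1197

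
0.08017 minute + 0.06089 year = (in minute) 3.2e+04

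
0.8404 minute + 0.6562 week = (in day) 4.594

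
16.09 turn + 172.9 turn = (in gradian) 7.56e+04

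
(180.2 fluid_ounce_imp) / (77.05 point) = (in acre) 4.655e-05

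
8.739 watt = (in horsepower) 0.01172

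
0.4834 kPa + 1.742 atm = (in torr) 1328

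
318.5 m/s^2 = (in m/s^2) 318.5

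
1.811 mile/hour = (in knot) 1.574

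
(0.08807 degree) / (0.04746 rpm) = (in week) 5.114e-07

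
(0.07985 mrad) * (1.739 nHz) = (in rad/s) 1.389e-13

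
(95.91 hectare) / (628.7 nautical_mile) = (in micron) 8.237e+05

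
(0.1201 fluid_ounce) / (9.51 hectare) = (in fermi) 3.735e+04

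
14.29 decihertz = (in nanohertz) 1.429e+09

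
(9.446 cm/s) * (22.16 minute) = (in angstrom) 1.256e+12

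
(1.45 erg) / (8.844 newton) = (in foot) 5.379e-08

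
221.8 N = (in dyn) 2.218e+07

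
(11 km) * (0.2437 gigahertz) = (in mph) 5.997e+12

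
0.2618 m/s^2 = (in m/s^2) 0.2618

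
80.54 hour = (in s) 2.899e+05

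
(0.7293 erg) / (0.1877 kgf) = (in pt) 0.0001123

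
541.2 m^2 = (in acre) 0.1337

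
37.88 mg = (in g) 0.03788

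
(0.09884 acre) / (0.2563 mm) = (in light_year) 1.65e-10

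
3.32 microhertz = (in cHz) 0.000332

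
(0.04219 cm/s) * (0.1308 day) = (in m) 4.768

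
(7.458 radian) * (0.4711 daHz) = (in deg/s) 2013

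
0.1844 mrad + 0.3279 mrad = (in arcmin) 1.761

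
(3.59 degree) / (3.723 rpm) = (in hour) 4.464e-05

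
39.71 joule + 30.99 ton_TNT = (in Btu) 1.229e+08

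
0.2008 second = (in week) 3.32e-07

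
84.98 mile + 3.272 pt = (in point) 3.877e+08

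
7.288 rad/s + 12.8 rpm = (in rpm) 82.4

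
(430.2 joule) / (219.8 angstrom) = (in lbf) 4.4e+09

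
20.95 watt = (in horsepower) 0.02809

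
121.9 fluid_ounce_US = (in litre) 3.605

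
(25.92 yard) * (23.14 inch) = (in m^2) 13.93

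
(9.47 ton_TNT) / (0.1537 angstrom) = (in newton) 2.578e+21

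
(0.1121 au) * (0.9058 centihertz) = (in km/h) 5.468e+08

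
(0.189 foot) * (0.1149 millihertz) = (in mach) 1.944e-08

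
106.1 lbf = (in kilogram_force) 48.13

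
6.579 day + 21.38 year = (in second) 6.748e+08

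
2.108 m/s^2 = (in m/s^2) 2.108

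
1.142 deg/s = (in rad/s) 0.01993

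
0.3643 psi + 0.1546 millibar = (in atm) 0.02494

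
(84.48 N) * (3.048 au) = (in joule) 3.852e+13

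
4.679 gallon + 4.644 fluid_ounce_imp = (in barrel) 0.1122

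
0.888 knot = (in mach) 0.001342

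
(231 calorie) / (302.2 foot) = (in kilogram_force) 1.07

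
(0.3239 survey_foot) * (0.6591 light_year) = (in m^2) 6.156e+14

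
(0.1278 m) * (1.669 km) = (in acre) 0.05271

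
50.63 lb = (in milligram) 2.297e+07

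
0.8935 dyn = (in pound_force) 2.009e-06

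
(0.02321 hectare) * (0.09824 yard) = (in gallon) 5508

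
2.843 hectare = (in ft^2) 3.06e+05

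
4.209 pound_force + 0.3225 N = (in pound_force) 4.282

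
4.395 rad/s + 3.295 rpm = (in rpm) 45.26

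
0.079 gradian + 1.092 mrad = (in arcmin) 8.02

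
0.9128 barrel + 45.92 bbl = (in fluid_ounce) 2.518e+05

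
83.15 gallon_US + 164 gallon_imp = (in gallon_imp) 233.2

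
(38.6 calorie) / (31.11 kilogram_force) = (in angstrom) 5.294e+09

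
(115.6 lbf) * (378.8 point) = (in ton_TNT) 1.642e-08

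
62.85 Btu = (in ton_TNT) 1.585e-05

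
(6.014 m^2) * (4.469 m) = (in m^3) 26.88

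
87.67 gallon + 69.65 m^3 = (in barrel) 440.2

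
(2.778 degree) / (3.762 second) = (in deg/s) 0.7384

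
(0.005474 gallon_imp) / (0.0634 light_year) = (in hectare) 4.149e-24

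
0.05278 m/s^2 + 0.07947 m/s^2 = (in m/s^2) 0.1323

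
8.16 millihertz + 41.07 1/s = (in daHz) 4.108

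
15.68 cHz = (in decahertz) 0.01568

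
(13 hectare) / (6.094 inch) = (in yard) 9.185e+05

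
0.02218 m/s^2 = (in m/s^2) 0.02218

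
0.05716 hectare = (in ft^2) 6153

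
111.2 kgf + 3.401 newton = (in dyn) 1.094e+08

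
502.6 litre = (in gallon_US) 132.8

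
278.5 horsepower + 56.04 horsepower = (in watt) 2.495e+05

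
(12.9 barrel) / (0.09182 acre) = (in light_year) 5.834e-19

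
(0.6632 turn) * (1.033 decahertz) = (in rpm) 411.1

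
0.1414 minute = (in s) 8.484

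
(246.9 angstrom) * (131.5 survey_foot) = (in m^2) 9.896e-07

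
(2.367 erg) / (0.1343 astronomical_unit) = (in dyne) 1.178e-12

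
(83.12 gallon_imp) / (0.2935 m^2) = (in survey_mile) 0.0008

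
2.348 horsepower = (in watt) 1751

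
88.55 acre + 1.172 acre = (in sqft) 3.908e+06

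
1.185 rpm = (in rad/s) 0.1241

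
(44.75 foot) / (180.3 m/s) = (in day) 8.756e-07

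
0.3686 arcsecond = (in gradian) 0.0001138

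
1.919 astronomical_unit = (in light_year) 3.034e-05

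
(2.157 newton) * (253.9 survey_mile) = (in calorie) 2.107e+05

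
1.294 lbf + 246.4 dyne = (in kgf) 0.5872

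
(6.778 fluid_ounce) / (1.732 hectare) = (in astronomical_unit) 7.736e-20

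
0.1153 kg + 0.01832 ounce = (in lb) 0.2553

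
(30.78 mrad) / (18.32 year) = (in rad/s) 5.328e-11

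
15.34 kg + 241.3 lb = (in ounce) 4402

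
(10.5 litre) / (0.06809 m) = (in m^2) 0.1542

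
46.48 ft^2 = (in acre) 0.001067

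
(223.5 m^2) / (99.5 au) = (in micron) 1.502e-05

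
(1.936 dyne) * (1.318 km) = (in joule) 0.02552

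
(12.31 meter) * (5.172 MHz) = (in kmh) 2.292e+08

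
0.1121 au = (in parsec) 5.435e-07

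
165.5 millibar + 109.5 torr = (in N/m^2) 3.115e+04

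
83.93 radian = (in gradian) 5343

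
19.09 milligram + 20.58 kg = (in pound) 45.37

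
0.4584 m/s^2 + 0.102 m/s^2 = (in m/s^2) 0.5604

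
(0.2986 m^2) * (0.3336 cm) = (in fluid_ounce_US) 33.68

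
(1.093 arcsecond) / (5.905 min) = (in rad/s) 1.496e-08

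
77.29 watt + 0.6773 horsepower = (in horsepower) 0.7809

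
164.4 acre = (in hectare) 66.53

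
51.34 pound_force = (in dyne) 2.284e+07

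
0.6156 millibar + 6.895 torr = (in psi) 0.1423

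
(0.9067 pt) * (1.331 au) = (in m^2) 6.369e+07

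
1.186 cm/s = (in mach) 3.483e-05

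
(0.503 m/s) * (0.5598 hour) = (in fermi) 1.014e+18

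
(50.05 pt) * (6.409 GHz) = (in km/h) 4.074e+08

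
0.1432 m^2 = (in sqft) 1.541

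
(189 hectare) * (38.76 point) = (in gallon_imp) 5.685e+06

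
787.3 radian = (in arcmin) 2.707e+06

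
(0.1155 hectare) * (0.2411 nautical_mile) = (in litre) 5.157e+08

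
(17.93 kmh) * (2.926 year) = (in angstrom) 4.596e+18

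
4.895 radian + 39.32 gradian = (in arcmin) 1.895e+04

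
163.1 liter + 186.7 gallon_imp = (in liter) 1012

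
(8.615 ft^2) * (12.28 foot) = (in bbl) 18.84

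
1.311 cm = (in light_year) 1.386e-18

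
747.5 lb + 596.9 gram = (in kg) 339.7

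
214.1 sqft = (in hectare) 0.001989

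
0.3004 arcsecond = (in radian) 1.456e-06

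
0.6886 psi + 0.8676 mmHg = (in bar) 0.04863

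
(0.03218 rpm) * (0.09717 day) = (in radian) 28.29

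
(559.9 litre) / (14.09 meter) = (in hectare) 3.974e-06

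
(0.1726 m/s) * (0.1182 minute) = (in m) 1.224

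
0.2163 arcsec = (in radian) 1.049e-06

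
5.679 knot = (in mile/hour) 6.535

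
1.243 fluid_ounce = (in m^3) 3.676e-05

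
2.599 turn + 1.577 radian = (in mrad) 1.791e+04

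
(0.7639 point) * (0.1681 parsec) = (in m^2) 1.398e+12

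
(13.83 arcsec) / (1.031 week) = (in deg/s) 6.161e-09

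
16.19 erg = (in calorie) 3.87e-07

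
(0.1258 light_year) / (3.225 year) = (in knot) 2.275e+07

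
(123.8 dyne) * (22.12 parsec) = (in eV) 5.274e+33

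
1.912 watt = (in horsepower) 0.002564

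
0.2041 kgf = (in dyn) 2.002e+05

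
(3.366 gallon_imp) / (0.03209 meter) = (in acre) 0.0001178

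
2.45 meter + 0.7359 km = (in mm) 7.384e+05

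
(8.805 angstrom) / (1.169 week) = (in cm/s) 1.245e-13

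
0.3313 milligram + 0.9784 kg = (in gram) 978.4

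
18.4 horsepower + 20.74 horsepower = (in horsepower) 39.14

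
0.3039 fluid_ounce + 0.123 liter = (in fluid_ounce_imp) 4.645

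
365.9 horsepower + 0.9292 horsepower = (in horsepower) 366.8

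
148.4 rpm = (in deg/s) 890.4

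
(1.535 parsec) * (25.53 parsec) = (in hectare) 3.731e+30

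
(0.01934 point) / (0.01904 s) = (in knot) 0.0006965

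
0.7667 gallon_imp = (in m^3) 0.003485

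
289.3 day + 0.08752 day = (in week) 41.34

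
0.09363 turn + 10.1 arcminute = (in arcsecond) 1.22e+05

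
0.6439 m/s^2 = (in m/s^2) 0.6439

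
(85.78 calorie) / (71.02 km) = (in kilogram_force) 0.0005153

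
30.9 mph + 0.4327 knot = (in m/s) 14.04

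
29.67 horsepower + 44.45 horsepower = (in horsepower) 74.12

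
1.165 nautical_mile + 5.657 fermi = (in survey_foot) 7079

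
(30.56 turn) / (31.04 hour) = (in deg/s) 0.09845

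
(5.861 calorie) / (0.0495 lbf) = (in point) 3.157e+05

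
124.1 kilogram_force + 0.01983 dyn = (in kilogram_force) 124.1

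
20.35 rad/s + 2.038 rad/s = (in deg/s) 1283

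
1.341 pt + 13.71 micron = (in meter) 0.0004868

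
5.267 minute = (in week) 0.0005225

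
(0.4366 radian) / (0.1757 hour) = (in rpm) 0.006591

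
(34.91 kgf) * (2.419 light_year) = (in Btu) 7.426e+15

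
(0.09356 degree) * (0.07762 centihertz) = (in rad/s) 1.267e-06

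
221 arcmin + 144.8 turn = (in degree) 5.213e+04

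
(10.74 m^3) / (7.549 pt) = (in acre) 0.9965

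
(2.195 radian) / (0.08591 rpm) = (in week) 0.0004034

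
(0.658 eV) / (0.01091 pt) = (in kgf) 2.793e-15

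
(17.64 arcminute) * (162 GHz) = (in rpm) 7.938e+09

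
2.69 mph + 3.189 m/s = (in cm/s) 439.2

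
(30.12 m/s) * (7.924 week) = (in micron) 1.443e+14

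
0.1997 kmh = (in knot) 0.1078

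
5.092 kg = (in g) 5092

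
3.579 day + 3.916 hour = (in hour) 89.81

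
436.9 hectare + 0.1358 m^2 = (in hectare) 436.9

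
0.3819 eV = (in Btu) 5.799e-23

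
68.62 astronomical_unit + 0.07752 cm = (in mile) 6.379e+09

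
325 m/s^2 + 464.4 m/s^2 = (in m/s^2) 789.4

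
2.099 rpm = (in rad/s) 0.2198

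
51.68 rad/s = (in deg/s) 2961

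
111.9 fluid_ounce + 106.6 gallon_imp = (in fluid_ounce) 1.65e+04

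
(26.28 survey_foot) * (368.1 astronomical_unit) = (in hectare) 4.411e+10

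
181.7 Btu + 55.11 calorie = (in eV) 1.198e+24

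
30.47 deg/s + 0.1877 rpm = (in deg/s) 31.6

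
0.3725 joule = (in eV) 2.325e+18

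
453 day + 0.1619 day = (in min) 6.526e+05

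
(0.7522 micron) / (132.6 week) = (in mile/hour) 2.098e-14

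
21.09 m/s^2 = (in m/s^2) 21.09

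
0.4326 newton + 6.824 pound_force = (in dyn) 3.079e+06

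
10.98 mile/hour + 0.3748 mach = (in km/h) 477.1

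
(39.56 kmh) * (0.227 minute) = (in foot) 491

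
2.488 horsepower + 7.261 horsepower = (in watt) 7270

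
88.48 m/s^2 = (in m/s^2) 88.48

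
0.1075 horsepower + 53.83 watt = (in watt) 134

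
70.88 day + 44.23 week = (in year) 1.042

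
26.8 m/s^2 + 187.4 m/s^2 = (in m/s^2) 214.2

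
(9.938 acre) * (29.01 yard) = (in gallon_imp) 2.347e+08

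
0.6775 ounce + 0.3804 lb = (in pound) 0.4227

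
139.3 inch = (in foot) 11.61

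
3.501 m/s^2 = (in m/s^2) 3.501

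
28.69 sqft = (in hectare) 0.0002665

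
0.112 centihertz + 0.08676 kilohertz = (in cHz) 8676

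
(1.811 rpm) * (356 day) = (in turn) 9.284e+05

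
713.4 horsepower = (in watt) 5.32e+05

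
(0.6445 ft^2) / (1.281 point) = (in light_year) 1.4e-14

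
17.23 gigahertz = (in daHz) 1.723e+09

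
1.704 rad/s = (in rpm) 16.27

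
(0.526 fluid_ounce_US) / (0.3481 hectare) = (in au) 2.987e-20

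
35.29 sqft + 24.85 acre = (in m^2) 1.006e+05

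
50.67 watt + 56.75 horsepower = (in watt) 4.237e+04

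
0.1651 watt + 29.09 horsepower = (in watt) 2.169e+04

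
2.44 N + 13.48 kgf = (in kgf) 13.73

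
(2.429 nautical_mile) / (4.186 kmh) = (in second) 3869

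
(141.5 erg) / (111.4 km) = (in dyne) 1.27e-05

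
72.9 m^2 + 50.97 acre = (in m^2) 2.063e+05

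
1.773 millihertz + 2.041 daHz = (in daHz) 2.041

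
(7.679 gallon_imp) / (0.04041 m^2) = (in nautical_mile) 0.0004665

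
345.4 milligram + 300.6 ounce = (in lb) 18.79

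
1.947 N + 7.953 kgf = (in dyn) 7.994e+06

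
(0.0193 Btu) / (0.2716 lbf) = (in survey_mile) 0.01047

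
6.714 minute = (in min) 6.714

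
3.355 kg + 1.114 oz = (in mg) 3.387e+06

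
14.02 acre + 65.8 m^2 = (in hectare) 5.68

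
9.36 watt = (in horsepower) 0.01255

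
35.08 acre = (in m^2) 1.42e+05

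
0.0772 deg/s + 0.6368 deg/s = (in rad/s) 0.01246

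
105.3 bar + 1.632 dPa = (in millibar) 1.053e+05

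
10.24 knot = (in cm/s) 526.8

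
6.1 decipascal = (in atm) 6.02e-06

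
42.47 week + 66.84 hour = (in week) 42.87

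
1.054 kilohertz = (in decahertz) 105.4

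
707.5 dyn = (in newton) 0.007075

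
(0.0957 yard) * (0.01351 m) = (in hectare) 1.182e-07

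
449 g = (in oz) 15.84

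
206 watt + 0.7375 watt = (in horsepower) 0.2772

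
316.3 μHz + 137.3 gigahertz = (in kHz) 1.373e+08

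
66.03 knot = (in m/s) 33.97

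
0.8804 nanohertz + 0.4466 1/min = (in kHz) 7.443e-06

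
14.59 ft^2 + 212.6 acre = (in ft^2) 9.261e+06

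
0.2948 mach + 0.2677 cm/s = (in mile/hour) 224.5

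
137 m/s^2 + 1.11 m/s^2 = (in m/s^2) 138.1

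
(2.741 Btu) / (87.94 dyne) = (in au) 2.198e-05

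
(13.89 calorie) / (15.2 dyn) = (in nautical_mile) 206.4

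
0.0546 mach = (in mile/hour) 41.59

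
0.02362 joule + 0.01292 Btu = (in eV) 8.523e+19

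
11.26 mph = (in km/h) 18.12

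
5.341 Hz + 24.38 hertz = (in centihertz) 2972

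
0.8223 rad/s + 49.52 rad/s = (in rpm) 480.7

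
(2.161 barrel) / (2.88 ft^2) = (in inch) 50.55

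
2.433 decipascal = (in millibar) 0.002433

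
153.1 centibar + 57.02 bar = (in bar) 58.55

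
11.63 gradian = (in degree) 10.47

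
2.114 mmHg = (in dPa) 2818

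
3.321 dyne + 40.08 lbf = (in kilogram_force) 18.18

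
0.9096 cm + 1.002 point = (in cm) 0.9449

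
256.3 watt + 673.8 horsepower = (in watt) 5.027e+05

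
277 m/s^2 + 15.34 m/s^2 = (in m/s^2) 292.3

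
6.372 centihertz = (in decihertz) 0.6372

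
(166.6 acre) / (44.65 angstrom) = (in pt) 4.28e+17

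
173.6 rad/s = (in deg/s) 9947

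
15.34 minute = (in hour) 0.2557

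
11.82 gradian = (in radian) 0.1857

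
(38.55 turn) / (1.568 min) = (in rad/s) 2.575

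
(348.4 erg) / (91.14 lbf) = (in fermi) 8.594e+07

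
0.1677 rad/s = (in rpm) 1.601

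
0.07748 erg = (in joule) 7.748e-09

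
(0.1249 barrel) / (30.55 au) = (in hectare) 4.345e-19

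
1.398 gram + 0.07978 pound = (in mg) 3.759e+04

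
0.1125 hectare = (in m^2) 1125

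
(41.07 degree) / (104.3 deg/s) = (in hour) 0.0001094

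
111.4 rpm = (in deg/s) 668.4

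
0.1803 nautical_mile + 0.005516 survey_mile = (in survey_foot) 1125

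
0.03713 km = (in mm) 3.713e+04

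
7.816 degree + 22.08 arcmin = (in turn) 0.02273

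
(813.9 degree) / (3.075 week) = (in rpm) 7.294e-05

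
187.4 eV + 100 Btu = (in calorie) 2.522e+04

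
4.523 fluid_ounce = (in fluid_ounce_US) 4.523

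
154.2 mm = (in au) 1.031e-12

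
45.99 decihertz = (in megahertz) 4.599e-06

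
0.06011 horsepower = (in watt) 44.82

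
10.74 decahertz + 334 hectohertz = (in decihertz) 3.351e+05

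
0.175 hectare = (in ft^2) 1.884e+04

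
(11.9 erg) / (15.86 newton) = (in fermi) 7.503e+07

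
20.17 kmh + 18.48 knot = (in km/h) 54.39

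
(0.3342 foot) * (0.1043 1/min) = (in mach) 5.2e-07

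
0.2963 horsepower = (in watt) 221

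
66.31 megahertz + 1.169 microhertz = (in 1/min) 3.979e+09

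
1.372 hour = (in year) 0.0001566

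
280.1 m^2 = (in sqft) 3015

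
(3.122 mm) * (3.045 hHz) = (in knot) 1.848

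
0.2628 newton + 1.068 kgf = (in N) 10.74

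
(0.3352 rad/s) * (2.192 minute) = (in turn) 7.016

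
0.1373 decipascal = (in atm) 1.355e-07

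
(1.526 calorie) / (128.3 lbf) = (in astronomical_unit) 7.478e-14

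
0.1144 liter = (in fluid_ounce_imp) 4.026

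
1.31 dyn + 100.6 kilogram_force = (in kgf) 100.6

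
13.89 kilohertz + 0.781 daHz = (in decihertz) 1.39e+05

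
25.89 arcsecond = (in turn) 1.998e-05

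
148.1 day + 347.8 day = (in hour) 1.19e+04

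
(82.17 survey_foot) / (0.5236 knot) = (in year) 2.948e-06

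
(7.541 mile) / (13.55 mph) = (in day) 0.02319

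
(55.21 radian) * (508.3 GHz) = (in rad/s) 2.806e+13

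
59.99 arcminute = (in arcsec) 3599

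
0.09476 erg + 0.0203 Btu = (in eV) 1.337e+20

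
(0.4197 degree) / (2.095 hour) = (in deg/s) 5.565e-05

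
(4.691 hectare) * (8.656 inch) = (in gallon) 2.725e+06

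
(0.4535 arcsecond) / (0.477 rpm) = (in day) 5.094e-10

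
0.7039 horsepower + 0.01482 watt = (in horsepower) 0.7039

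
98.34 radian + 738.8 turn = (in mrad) 4.74e+06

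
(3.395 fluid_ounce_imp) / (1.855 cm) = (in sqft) 0.05597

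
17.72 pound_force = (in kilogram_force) 8.038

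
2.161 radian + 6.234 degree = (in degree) 130.1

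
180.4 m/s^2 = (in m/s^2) 180.4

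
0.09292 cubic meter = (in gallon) 24.55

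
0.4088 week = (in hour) 68.68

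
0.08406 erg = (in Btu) 7.967e-12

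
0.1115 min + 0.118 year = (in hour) 1034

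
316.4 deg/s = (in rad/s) 5.522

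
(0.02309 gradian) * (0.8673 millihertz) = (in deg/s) 1.802e-05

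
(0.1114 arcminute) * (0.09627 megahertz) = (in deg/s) 178.7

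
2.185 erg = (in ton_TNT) 5.222e-17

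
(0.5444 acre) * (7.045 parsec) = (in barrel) 3.012e+21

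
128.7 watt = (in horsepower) 0.1726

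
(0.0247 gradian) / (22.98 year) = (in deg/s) 3.067e-11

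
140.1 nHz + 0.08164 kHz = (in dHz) 816.4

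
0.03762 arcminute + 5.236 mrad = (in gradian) 0.334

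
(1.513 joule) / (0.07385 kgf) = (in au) 1.397e-11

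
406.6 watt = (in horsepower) 0.5453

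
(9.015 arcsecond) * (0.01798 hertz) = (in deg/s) 4.502e-05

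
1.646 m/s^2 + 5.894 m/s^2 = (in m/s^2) 7.54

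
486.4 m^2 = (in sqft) 5236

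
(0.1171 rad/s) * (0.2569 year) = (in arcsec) 1.957e+11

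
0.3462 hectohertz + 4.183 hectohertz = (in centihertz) 4.529e+04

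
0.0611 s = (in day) 7.072e-07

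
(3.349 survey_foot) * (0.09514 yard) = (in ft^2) 0.9559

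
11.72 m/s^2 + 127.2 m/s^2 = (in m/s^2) 138.9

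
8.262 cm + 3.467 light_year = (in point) 9.298e+19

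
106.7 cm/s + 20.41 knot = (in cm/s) 1157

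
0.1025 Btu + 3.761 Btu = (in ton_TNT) 9.742e-07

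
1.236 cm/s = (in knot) 0.02403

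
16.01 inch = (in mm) 406.7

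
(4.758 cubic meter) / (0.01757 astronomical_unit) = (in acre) 4.473e-13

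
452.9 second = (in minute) 7.548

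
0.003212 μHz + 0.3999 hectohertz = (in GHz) 3.999e-08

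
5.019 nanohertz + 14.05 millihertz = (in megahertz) 1.405e-08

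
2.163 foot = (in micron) 6.593e+05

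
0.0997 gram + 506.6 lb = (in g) 2.298e+05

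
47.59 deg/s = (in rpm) 7.932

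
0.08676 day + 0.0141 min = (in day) 0.08677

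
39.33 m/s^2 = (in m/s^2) 39.33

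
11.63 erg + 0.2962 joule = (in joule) 0.2962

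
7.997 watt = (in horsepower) 0.01072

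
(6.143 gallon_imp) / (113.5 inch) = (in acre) 2.394e-06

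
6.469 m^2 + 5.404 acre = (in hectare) 2.188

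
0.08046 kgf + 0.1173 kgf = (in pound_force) 0.436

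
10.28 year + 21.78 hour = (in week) 536.2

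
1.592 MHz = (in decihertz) 1.592e+07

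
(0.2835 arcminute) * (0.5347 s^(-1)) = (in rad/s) 4.41e-05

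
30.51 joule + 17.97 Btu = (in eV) 1.185e+23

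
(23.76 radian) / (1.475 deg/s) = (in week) 0.001526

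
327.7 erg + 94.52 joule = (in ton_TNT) 2.259e-08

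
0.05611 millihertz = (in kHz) 5.611e-08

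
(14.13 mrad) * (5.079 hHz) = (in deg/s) 411.2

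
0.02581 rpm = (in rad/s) 0.002703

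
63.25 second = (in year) 2.006e-06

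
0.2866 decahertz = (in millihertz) 2866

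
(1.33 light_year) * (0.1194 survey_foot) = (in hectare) 4.579e+10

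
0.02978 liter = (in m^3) 2.978e-05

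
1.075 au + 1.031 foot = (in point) 4.559e+14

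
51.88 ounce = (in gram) 1471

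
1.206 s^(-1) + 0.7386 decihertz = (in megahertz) 1.28e-06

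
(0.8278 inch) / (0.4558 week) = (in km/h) 2.746e-07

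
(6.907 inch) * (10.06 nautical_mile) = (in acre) 0.8077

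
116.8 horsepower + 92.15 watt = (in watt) 8.719e+04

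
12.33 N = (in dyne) 1.233e+06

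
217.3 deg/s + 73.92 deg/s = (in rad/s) 5.083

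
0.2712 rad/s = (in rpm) 2.59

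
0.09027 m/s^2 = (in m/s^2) 0.09027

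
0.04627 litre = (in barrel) 0.000291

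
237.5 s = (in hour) 0.06597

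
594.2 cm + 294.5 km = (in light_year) 3.113e-11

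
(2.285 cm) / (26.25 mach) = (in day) 2.959e-11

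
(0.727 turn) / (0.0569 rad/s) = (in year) 2.546e-06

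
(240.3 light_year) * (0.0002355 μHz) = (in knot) 1.041e+09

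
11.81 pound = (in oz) 189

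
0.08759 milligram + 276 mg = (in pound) 0.0006087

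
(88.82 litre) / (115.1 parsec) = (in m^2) 2.501e-20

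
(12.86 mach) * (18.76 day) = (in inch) 2.794e+11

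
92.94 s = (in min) 1.549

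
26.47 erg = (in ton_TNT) 6.326e-16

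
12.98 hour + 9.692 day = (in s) 8.841e+05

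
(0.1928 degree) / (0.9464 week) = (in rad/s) 5.879e-09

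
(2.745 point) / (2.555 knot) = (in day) 8.527e-09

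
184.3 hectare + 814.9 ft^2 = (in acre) 455.4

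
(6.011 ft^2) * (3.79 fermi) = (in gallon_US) 5.591e-13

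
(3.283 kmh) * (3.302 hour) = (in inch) 4.268e+05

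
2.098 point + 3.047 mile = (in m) 4904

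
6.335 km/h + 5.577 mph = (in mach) 0.01249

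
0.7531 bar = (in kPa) 75.31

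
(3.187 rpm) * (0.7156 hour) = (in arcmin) 2.956e+06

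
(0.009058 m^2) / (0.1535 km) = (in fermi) 5.901e+10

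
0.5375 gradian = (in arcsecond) 1742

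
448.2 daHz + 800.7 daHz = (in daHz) 1249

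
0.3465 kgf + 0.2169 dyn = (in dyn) 3.398e+05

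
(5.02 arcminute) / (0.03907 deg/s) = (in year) 6.791e-08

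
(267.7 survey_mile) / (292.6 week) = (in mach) 7.15e-06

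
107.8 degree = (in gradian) 119.8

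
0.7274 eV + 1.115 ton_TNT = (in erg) 4.665e+16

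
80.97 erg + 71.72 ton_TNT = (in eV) 1.873e+30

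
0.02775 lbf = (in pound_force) 0.02775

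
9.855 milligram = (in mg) 9.855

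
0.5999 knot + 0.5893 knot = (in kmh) 2.202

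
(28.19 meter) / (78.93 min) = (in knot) 0.01157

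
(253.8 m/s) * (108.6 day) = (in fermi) 2.381e+24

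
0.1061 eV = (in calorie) 4.063e-21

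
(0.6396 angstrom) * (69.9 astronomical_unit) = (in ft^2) 7199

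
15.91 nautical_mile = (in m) 2.947e+04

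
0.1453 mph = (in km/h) 0.2338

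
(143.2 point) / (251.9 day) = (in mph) 5.192e-09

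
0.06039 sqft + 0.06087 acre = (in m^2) 246.3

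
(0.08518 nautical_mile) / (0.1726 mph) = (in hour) 0.5679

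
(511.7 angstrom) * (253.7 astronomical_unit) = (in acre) 479.9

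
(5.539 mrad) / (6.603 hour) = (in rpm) 2.225e-06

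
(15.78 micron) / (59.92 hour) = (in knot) 1.422e-10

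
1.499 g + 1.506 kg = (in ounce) 53.18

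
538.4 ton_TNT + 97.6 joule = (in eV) 1.406e+31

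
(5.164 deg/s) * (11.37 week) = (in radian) 6.198e+05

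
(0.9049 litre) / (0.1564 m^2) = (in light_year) 6.116e-19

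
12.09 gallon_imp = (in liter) 54.96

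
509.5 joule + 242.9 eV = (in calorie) 121.8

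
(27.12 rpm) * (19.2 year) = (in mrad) 1.72e+12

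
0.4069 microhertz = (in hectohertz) 4.069e-09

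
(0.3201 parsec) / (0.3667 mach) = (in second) 7.911e+13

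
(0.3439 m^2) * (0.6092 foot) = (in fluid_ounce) 2159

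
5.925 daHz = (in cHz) 5925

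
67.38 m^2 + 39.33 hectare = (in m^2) 3.934e+05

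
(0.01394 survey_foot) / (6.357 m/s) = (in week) 1.105e-09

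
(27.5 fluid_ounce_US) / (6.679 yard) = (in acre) 3.291e-08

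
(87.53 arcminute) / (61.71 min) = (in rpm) 6.567e-05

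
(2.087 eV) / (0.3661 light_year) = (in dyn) 9.654e-30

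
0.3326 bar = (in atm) 0.3283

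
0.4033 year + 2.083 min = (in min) 2.12e+05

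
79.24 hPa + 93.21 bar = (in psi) 1353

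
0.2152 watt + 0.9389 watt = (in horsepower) 0.001548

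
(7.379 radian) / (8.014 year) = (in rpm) 2.788e-07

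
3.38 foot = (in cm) 103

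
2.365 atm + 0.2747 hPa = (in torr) 1798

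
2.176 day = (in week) 0.3109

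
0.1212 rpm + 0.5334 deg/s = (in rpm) 0.2101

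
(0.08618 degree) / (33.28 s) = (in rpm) 0.0004316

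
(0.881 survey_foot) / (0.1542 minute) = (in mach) 8.524e-05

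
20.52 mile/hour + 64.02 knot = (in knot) 81.85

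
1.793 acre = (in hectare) 0.7256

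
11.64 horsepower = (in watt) 8680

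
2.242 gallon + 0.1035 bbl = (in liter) 24.94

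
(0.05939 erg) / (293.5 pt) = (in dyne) 0.005736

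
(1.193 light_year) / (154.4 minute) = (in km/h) 4.386e+12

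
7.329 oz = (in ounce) 7.329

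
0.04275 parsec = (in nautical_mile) 7.123e+11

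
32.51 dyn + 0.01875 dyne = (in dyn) 32.53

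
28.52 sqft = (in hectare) 0.000265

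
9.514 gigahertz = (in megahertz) 9514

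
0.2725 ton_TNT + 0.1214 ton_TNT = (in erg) 1.648e+16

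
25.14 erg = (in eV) 1.569e+13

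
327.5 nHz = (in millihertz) 0.0003275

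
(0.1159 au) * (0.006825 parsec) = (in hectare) 3.651e+20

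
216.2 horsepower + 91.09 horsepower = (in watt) 2.291e+05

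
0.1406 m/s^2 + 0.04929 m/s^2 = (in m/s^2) 0.1899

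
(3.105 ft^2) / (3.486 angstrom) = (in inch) 3.258e+10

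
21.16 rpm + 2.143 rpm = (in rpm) 23.3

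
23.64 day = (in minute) 3.404e+04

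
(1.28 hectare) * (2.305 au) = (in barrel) 2.776e+16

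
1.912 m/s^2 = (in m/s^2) 1.912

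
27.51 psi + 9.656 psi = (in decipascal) 2.563e+06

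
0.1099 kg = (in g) 109.9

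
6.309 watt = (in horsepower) 0.008461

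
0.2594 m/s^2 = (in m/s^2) 0.2594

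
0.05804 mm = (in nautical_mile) 3.134e-08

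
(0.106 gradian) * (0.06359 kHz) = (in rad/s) 0.1059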